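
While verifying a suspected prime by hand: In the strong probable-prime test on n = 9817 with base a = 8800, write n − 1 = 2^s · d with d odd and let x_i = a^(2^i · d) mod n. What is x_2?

n − 1 = 9816 = 2^3 · 1227, so s = 3 and d = 1227.
x_0 = 8800^1227 mod 9817 = 2479.
x_1 = 2479^2 mod 9817 = 9816.
x_2 = 9816^2 mod 9817 = 1.

1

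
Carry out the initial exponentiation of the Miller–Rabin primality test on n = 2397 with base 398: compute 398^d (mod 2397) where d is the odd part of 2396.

539

n − 1 = 2396 = 2^2 · 599, so s = 2 and d = 599.
398^599 mod 2397 = 539.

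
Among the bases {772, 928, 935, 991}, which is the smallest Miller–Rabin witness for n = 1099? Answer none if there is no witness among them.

928

n − 1 = 1098 = 2^1 · 549, so s = 1 and d = 549.
Base 772: x_0 = 772^549 mod 1099 = 1. x_0 = 1, so 772 is not a witness.
Base 928: x_0 = 928^549 mod 1099 = 239. x_0 ∉ {1, 1098} and s = 1, so 928 is a Miller–Rabin witness and 1099 is composite.
Base 935: x_0 = 935^549 mod 1099 = 29. x_0 ∉ {1, 1098} and s = 1, so 935 is a Miller–Rabin witness and 1099 is composite.
Base 991: x_0 = 991^549 mod 1099 = 841. x_0 ∉ {1, 1098} and s = 1, so 991 is a Miller–Rabin witness and 1099 is composite.
The smallest witness among the given bases is 928.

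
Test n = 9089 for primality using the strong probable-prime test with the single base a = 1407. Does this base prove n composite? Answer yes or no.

n − 1 = 9088 = 2^7 · 71, so s = 7 and d = 71.
Repeated squaring mod 9089: 1407^1 ≡ 1407, 1407^2 ≡ 7336, 1407^4 ≡ 927, 1407^8 ≡ 4963, 1407^16 ≡ 179, 1407^32 ≡ 4774, 1407^64 ≡ 4953.
71 = 64 + 4 + 2 + 1, so 1407^71 ≡ 4953·927·7336·1407 ≡ 8789 (mod 9089).
x_0 = 1407^71 mod 9089 = 8789.
x_0 is neither 1 nor 9088, so continue squaring.
x_1 = 8789^2 mod 9089 = 8199.
x_2 = 8199^2 mod 9089 = 1357.
x_3 = 1357^2 mod 9089 = 5471.
x_4 = 5471^2 mod 9089 = 1764.
x_5 = 1764^2 mod 9089 = 3258.
x_6 = 3258^2 mod 9089 = 7701.
Reached i = s−1 = 6 without hitting −1: 1407 is a Miller–Rabin witness and 9089 is composite.

yes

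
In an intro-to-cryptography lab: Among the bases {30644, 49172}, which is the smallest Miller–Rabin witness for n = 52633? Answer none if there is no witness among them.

49172

n − 1 = 52632 = 2^3 · 6579, so s = 3 and d = 6579.
Base 30644: x_0 = 30644^6579 mod 52633 = 52632. x_0 = 52632 ≡ −1, so 30644 is not a witness.
Base 49172: x_0 = 49172^6579 mod 52633 = 51913. x_0 is neither 1 nor 52632, so continue squaring. x_1 = 51913^2 mod 52633 = 44703. x_2 = 44703^2 mod 52633 = 41098. Reached i = s−1 = 2 without hitting −1: 49172 is a Miller–Rabin witness and 52633 is composite.
The smallest witness among the given bases is 49172.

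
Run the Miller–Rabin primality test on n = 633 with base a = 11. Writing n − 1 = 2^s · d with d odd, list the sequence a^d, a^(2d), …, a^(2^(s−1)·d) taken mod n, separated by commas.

536, 547, 433

n − 1 = 632 = 2^3 · 79, so s = 3 and d = 79.
x_0 = 11^79 mod 633 = 536.
x_1 = 536^2 mod 633 = 547.
x_2 = 547^2 mod 633 = 433.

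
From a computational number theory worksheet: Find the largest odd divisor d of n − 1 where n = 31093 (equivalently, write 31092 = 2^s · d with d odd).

7773

Halving: 31092 → 15546 → 7773; 7773 is odd.
So 31092 = 2^2 · 7773.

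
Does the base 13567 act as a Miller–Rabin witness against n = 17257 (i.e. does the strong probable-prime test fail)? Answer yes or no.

n − 1 = 17256 = 2^3 · 2157, so s = 3 and d = 2157.
x_0 = 13567^2157 mod 17257 = 16067.
x_0 is neither 1 nor 17256, so continue squaring.
x_1 = 16067^2 mod 17257 = 1026.
x_2 = 1026^2 mod 17257 = 17256.
x_2 ≡ −1, so 13567 is not a witness.

no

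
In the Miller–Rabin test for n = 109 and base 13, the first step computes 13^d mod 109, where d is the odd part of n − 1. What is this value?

n − 1 = 108 = 2^2 · 27, so s = 2 and d = 27.
Repeated squaring mod 109: 13^1 ≡ 13, 13^2 ≡ 60, 13^4 ≡ 3, 13^8 ≡ 9, 13^16 ≡ 81.
27 = 16 + 8 + 2 + 1, so 13^27 ≡ 81·9·60·13 ≡ 76 (mod 109).

76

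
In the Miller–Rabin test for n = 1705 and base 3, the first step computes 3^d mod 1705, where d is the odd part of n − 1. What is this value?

368

n − 1 = 1704 = 2^3 · 213, so s = 3 and d = 213.
Repeated squaring mod 1705: 3^1 ≡ 3, 3^2 ≡ 9, 3^4 ≡ 81, 3^8 ≡ 1446, 3^16 ≡ 586, 3^32 ≡ 691, 3^64 ≡ 81, 3^128 ≡ 1446.
213 = 128 + 64 + 16 + 4 + 1, so 3^213 ≡ 1446·81·586·81·3 ≡ 368 (mod 1705).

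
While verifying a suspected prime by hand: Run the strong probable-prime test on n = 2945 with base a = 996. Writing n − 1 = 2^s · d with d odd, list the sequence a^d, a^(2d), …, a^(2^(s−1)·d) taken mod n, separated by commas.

126, 1151, 2496, 1341, 1831, 1151, 2496

n − 1 = 2944 = 2^7 · 23, so s = 7 and d = 23.
x_0 = 996^23 mod 2945 = 126.
x_1 = 126^2 mod 2945 = 1151.
x_2 = 1151^2 mod 2945 = 2496.
x_3 = 2496^2 mod 2945 = 1341.
x_4 = 1341^2 mod 2945 = 1831.
x_5 = 1831^2 mod 2945 = 1151.
x_6 = 1151^2 mod 2945 = 2496.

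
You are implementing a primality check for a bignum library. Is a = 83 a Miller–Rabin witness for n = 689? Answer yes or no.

no

n − 1 = 688 = 2^4 · 43, so s = 4 and d = 43.
Repeated squaring mod 689: 83^1 ≡ 83, 83^2 ≡ 688, 83^4 ≡ 1, 83^8 ≡ 1, 83^16 ≡ 1, 83^32 ≡ 1.
43 = 32 + 8 + 2 + 1, so 83^43 ≡ 1·1·688·83 ≡ 606 (mod 689).
x_0 = 83^43 mod 689 = 606.
x_0 is neither 1 nor 688, so continue squaring.
x_1 = 606^2 mod 689 = 688.
x_1 ≡ −1, so 83 is not a witness.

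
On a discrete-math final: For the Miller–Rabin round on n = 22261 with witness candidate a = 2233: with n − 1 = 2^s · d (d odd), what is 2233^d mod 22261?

8548

n − 1 = 22260 = 2^2 · 5565, so s = 2 and d = 5565.
By repeated squaring, 2233^5565 ≡ 8548 (mod 22261).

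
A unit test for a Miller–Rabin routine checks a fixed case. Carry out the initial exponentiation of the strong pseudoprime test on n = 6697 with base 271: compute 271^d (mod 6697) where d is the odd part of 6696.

3960

n − 1 = 6696 = 2^3 · 837, so s = 3 and d = 837.
271^837 mod 6697 = 3960.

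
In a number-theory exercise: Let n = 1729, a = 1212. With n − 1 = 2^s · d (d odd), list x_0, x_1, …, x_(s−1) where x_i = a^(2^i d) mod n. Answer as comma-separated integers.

911, 1, 1, 1, 1, 1

n − 1 = 1728 = 2^6 · 27, so s = 6 and d = 27.
x_0 = 1212^27 mod 1729 = 911.
x_1 = 911^2 mod 1729 = 1.
x_2 = 1^2 mod 1729 = 1.
x_3 = 1^2 mod 1729 = 1.
x_4 = 1^2 mod 1729 = 1.
x_5 = 1^2 mod 1729 = 1.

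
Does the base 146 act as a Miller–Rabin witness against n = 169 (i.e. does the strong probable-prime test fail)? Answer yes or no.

no

n − 1 = 168 = 2^3 · 21, so s = 3 and d = 21.
x_0 = 146^21 mod 169 = 1.
x_0 = 1, so 146 is not a witness.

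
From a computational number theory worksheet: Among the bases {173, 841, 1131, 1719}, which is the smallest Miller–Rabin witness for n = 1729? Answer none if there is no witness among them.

n − 1 = 1728 = 2^6 · 27, so s = 6 and d = 27.
Base 173: x_0 = 173^27 mod 1729 = 1728. x_0 = 1728 ≡ −1, so 173 is not a witness.
Base 841: x_0 = 841^27 mod 1729 = 1. x_0 = 1, so 841 is not a witness.
Base 1131: x_0 = 1131^27 mod 1729 = 1443. x_0 is neither 1 nor 1728, so continue squaring. x_1 = 1443^2 mod 1729 = 533. x_2 = 533^2 mod 1729 = 533. x_3 = 533^2 mod 1729 = 533. x_4 = 533^2 mod 1729 = 533. x_5 = 533^2 mod 1729 = 533. Reached i = s−1 = 5 without hitting −1: 1131 is a Miller–Rabin witness and 1729 is composite.
Base 1719: x_0 = 1719^27 mod 1729 = 1. x_0 = 1, so 1719 is not a witness.
The smallest witness among the given bases is 1131.

1131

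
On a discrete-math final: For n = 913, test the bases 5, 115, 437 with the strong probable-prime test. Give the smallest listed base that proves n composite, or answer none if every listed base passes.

n − 1 = 912 = 2^4 · 57, so s = 4 and d = 57.
Base 5: x_0 = 5^57 mod 913 = 267. x_0 is neither 1 nor 912, so continue squaring. x_1 = 267^2 mod 913 = 75. x_2 = 75^2 mod 913 = 147. x_3 = 147^2 mod 913 = 610. Reached i = s−1 = 3 without hitting −1: 5 is a Miller–Rabin witness and 913 is composite.
Base 115: x_0 = 115^57 mod 913 = 311. x_0 is neither 1 nor 912, so continue squaring. x_1 = 311^2 mod 913 = 856. x_2 = 856^2 mod 913 = 510. x_3 = 510^2 mod 913 = 808. Reached i = s−1 = 3 without hitting −1: 115 is a Miller–Rabin witness and 913 is composite.
Base 437: x_0 = 437^57 mod 913 = 827. x_0 is neither 1 nor 912, so continue squaring. x_1 = 827^2 mod 913 = 92. x_2 = 92^2 mod 913 = 247. x_3 = 247^2 mod 913 = 751. Reached i = s−1 = 3 without hitting −1: 437 is a Miller–Rabin witness and 913 is composite.
The smallest witness among the given bases is 5.

5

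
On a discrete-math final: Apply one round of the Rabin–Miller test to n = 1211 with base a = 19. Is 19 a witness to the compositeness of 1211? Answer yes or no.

n − 1 = 1210 = 2^1 · 605, so s = 1 and d = 605.
x_0 = 19^605 mod 1211 = 234.
x_0 ∉ {1, 1210} and s = 1, so 19 is a Miller–Rabin witness and 1211 is composite.

yes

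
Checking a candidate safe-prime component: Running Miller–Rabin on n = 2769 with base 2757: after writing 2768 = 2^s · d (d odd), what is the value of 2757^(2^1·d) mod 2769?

n − 1 = 2768 = 2^4 · 173, so s = 4 and d = 173.
x_0 = 2757^173 mod 2769 = 2094.
x_1 = 2094^2 mod 2769 = 1509.

1509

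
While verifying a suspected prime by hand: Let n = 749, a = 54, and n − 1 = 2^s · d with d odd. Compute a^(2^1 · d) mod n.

361

n − 1 = 748 = 2^2 · 187, so s = 2 and d = 187.
By repeated squaring, 54^187 ≡ 516 (mod 749).
x_0 = 516.
x_1 = 516^2 mod 749 = 361.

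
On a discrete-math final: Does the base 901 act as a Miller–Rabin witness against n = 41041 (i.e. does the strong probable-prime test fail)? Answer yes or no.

no

n − 1 = 41040 = 2^4 · 2565, so s = 4 and d = 2565.
Repeated squaring mod 41041: 901^1 ≡ 901, 901^2 ≡ 32022, 901^4 ≡ 40140, 901^8 ≡ 32022, 901^16 ≡ 40140, 901^32 ≡ 32022, 901^64 ≡ 40140, 901^128 ≡ 32022, 901^256 ≡ 40140, 901^512 ≡ 32022, 901^1024 ≡ 40140, 901^2048 ≡ 32022.
2565 = 2048 + 512 + 4 + 1, so 901^2565 ≡ 32022·32022·40140·901 ≡ 41040 (mod 41041).
x_0 = 901^2565 mod 41041 = 41040.
x_0 = 41040 ≡ −1, so 901 is not a witness.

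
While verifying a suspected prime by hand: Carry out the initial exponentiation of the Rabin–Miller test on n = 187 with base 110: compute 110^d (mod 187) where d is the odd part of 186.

77

n − 1 = 186 = 2^1 · 93, so s = 1 and d = 93.
Repeated squaring mod 187: 110^1 ≡ 110, 110^2 ≡ 132, 110^4 ≡ 33, 110^8 ≡ 154, 110^16 ≡ 154, 110^32 ≡ 154, 110^64 ≡ 154.
93 = 64 + 16 + 8 + 4 + 1, so 110^93 ≡ 154·154·154·33·110 ≡ 77 (mod 187).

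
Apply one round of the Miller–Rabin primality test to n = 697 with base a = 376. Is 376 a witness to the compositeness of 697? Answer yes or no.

yes

n − 1 = 696 = 2^3 · 87, so s = 3 and d = 87.
x_0 = 376^87 mod 697 = 468.
x_0 is neither 1 nor 696, so continue squaring.
x_1 = 468^2 mod 697 = 166.
x_2 = 166^2 mod 697 = 373.
Reached i = s−1 = 2 without hitting −1: 376 is a Miller–Rabin witness and 697 is composite.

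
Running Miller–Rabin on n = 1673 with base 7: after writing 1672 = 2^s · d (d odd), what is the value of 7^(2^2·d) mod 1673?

n − 1 = 1672 = 2^3 · 209, so s = 3 and d = 209.
Repeated squaring mod 1673: 7^1 ≡ 7, 7^2 ≡ 49, 7^4 ≡ 728, 7^8 ≡ 1316, 7^16 ≡ 301, 7^32 ≡ 259, 7^64 ≡ 161, 7^128 ≡ 826.
209 = 128 + 64 + 16 + 1, so 7^209 ≡ 826·161·301·7 ≡ 770 (mod 1673).
x_0 = 770.
x_1 = 770^2 mod 1673 = 658.
x_2 = 658^2 mod 1673 = 1330.

1330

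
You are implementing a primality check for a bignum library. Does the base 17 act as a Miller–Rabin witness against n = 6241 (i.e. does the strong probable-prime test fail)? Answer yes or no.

yes

n − 1 = 6240 = 2^5 · 195, so s = 5 and d = 195.
Repeated squaring mod 6241: 17^1 ≡ 17, 17^2 ≡ 289, 17^4 ≡ 2388, 17^8 ≡ 4511, 17^16 ≡ 3461, 17^32 ≡ 2042, 17^64 ≡ 776, 17^128 ≡ 3040.
195 = 128 + 64 + 2 + 1, so 17^195 ≡ 3040·776·289·17 ≡ 2132 (mod 6241).
x_0 = 17^195 mod 6241 = 2132.
x_0 is neither 1 nor 6240, so continue squaring.
x_1 = 2132^2 mod 6241 = 1976.
x_2 = 1976^2 mod 6241 = 3951.
x_3 = 3951^2 mod 6241 = 1660.
x_4 = 1660^2 mod 6241 = 3319.
Reached i = s−1 = 4 without hitting −1: 17 is a Miller–Rabin witness and 6241 is composite.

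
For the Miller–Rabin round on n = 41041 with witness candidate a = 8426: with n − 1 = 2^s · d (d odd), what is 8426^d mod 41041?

15917

n − 1 = 41040 = 2^4 · 2565, so s = 4 and d = 2565.
8426^2565 mod 41041 = 15917.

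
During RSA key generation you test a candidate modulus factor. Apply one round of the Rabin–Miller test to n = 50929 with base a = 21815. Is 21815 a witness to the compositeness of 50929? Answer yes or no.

no

n − 1 = 50928 = 2^4 · 3183, so s = 4 and d = 3183.
Repeated squaring mod 50929: 21815^1 ≡ 21815, 21815^2 ≡ 13649, 21815^4 ≡ 47848, 21815^8 ≡ 19767, 21815^16 ≡ 7001, 21815^32 ≡ 20303, 21815^64 ≡ 43412, 21815^128 ≡ 25028, 21815^256 ≡ 25013, 21815^512 ≡ 38333, 21815^1024 ≡ 15381, 21815^2048 ≡ 9956.
3183 = 2048 + 1024 + 64 + 32 + 8 + 4 + 2 + 1, so 21815^3183 ≡ 9956·15381·43412·20303·19767·47848·13649·21815 ≡ 4190 (mod 50929).
x_0 = 21815^3183 mod 50929 = 4190.
x_0 is neither 1 nor 50928, so continue squaring.
x_1 = 4190^2 mod 50929 = 36524.
x_2 = 36524^2 mod 50929 = 19279.
x_3 = 19279^2 mod 50929 = 50928.
x_3 ≡ −1, so 21815 is not a witness.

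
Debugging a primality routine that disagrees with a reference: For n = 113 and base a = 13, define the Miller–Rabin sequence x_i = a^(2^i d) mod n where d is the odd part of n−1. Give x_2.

112

n − 1 = 112 = 2^4 · 7, so s = 4 and d = 7.
By repeated squaring, 13^7 ≡ 69 (mod 113).
x_0 = 69.
x_1 = 69^2 mod 113 = 15.
x_2 = 15^2 mod 113 = 112.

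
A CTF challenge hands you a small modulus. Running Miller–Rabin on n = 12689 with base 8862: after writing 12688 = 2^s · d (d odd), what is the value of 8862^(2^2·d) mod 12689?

n − 1 = 12688 = 2^4 · 793, so s = 4 and d = 793.
x_0 = 8862^793 mod 12689 = 8715.
x_1 = 8715^2 mod 12689 = 7560.
x_2 = 7560^2 mod 12689 = 2344.

2344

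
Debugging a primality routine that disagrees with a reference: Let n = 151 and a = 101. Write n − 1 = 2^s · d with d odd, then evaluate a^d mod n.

n − 1 = 150 = 2^1 · 75, so s = 1 and d = 75.
101^75 mod 151 = 150.

150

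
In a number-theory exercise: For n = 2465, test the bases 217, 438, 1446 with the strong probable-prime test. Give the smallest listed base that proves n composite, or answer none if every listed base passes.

none

n − 1 = 2464 = 2^5 · 77, so s = 5 and d = 77.
Base 217: x_0 = 217^77 mod 2465 = 1322. x_0 is neither 1 nor 2464, so continue squaring. x_1 = 1322^2 mod 2465 = 2464. x_1 ≡ −1, so 217 is not a witness.
Base 438: x_0 = 438^77 mod 2465 = 2308. x_0 is neither 1 nor 2464, so continue squaring. x_1 = 2308^2 mod 2465 = 2464. x_1 ≡ −1, so 438 is not a witness.
Base 1446: x_0 = 1446^77 mod 2465 = 1. x_0 = 1, so 1446 is not a witness.
No listed base is a witness for 2465.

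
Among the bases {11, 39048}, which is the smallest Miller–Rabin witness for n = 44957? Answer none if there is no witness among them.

n − 1 = 44956 = 2^2 · 11239, so s = 2 and d = 11239.
Base 11: x_0 = 11^11239 mod 44957 = 30184. x_0 is neither 1 nor 44956, so continue squaring. x_1 = 30184^2 mod 44957 = 20251. Reached i = s−1 = 1 without hitting −1: 11 is a Miller–Rabin witness and 44957 is composite.
Base 39048: x_0 = 39048^11239 mod 44957 = 28693. x_0 is neither 1 nor 44956, so continue squaring. x_1 = 28693^2 mod 44957 = 35665. Reached i = s−1 = 1 without hitting −1: 39048 is a Miller–Rabin witness and 44957 is composite.
The smallest witness among the given bases is 11.

11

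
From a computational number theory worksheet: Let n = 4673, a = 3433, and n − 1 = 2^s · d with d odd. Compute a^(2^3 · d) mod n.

1

n − 1 = 4672 = 2^6 · 73, so s = 6 and d = 73.
x_0 = 3433^73 mod 4673 = 1.
x_1 = 1^2 mod 4673 = 1.
x_2 = 1^2 mod 4673 = 1.
x_3 = 1^2 mod 4673 = 1.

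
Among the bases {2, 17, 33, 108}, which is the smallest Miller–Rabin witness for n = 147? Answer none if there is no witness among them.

n − 1 = 146 = 2^1 · 73, so s = 1 and d = 73.
Base 2: x_0 = 2^73 mod 147 = 44. x_0 ∉ {1, 146} and s = 1, so 2 is a Miller–Rabin witness and 147 is composite.
Base 17: x_0 = 17^73 mod 147 = 38. x_0 ∉ {1, 146} and s = 1, so 17 is a Miller–Rabin witness and 147 is composite.
Base 33: x_0 = 33^73 mod 147 = 12. x_0 ∉ {1, 146} and s = 1, so 33 is a Miller–Rabin witness and 147 is composite.
Base 108: x_0 = 108^73 mod 147 = 66. x_0 ∉ {1, 146} and s = 1, so 108 is a Miller–Rabin witness and 147 is composite.
The smallest witness among the given bases is 2.

2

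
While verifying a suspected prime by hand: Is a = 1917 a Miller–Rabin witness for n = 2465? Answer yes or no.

n − 1 = 2464 = 2^5 · 77, so s = 5 and d = 77.
x_0 = 1917^77 mod 2465 = 1322.
x_0 is neither 1 nor 2464, so continue squaring.
x_1 = 1322^2 mod 2465 = 2464.
x_1 ≡ −1, so 1917 is not a witness.

no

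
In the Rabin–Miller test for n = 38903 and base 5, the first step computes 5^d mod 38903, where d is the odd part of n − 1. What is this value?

n − 1 = 38902 = 2^1 · 19451, so s = 1 and d = 19451.
Repeated squaring mod 38903: 5^1 ≡ 5, 5^2 ≡ 25, 5^4 ≡ 625, 5^8 ≡ 1595, 5^16 ≡ 15330, 5^32 ≡ 34780, 5^64 ≡ 37421, 5^128 ≡ 17756, 5^256 ≡ 5624, 5^512 ≡ 1237, 5^1024 ≡ 12952, 5^2048 ≡ 4568, 5^4096 ≡ 14616, 5^8192 ≡ 11083, 5^16384 ≡ 16118.
19451 = 16384 + 2048 + 512 + 256 + 128 + 64 + 32 + 16 + 8 + 2 + 1, so 5^19451 ≡ 16118·4568·1237·5624·17756·37421·34780·15330·1595·25·5 ≡ 38902 (mod 38903).

38902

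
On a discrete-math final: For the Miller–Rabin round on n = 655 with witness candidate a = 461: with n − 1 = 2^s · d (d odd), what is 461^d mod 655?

616

n − 1 = 654 = 2^1 · 327, so s = 1 and d = 327.
461^327 mod 655 = 616.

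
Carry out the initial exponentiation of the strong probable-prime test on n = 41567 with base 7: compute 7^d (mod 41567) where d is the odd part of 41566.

n − 1 = 41566 = 2^1 · 20783, so s = 1 and d = 20783.
7^20783 mod 41567 = 25299.

25299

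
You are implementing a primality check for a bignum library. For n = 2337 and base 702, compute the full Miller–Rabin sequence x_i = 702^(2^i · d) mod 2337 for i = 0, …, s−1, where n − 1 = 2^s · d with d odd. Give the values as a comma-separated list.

n − 1 = 2336 = 2^5 · 73, so s = 5 and d = 73.
x_0 = 702^73 mod 2337 = 531.
x_1 = 531^2 mod 2337 = 1521.
x_2 = 1521^2 mod 2337 = 2148.
x_3 = 2148^2 mod 2337 = 666.
x_4 = 666^2 mod 2337 = 1863.

531, 1521, 2148, 666, 1863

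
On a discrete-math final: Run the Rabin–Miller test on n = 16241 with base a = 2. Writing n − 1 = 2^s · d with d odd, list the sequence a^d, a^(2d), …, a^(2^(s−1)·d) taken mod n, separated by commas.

13099, 13877, 1592, 868

n − 1 = 16240 = 2^4 · 1015, so s = 4 and d = 1015.
x_0 = 2^1015 mod 16241 = 13099.
x_1 = 13099^2 mod 16241 = 13877.
x_2 = 13877^2 mod 16241 = 1592.
x_3 = 1592^2 mod 16241 = 868.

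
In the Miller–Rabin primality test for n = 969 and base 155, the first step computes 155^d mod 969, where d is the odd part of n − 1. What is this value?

n − 1 = 968 = 2^3 · 121, so s = 3 and d = 121.
155^121 mod 969 = 869.

869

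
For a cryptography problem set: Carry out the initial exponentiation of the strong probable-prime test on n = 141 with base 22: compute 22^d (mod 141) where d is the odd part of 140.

n − 1 = 140 = 2^2 · 35, so s = 2 and d = 35.
By repeated squaring, 22^35 ≡ 52 (mod 141).

52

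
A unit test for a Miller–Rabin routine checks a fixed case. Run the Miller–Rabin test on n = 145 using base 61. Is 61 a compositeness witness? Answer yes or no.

yes

n − 1 = 144 = 2^4 · 9, so s = 4 and d = 9.
Repeated squaring mod 145: 61^1 ≡ 61, 61^2 ≡ 96, 61^4 ≡ 81, 61^8 ≡ 36.
9 = 8 + 1, so 61^9 ≡ 36·61 ≡ 21 (mod 145).
x_0 = 61^9 mod 145 = 21.
x_0 is neither 1 nor 144, so continue squaring.
x_1 = 21^2 mod 145 = 6.
x_2 = 6^2 mod 145 = 36.
x_3 = 36^2 mod 145 = 136.
Reached i = s−1 = 3 without hitting −1: 61 is a Miller–Rabin witness and 145 is composite.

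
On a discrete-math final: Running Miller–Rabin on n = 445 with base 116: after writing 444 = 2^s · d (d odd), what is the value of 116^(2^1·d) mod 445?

n − 1 = 444 = 2^2 · 111, so s = 2 and d = 111.
x_0 = 116^111 mod 445 = 61.
x_1 = 61^2 mod 445 = 161.

161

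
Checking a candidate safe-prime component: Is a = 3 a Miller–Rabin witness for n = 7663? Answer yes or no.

yes

n − 1 = 7662 = 2^1 · 3831, so s = 1 and d = 3831.
Repeated squaring mod 7663: 3^1 ≡ 3, 3^2 ≡ 9, 3^4 ≡ 81, 3^8 ≡ 6561, 3^16 ≡ 3650, 3^32 ≡ 4206, 3^64 ≡ 4232, 3^128 ≡ 1393, 3^256 ≡ 1710, 3^512 ≡ 4497, 3^1024 ≡ 352, 3^2048 ≡ 1296.
3831 = 2048 + 1024 + 512 + 128 + 64 + 32 + 16 + 4 + 2 + 1, so 3^3831 ≡ 1296·352·4497·1393·4232·4206·3650·81·9·3 ≡ 12 (mod 7663).
x_0 = 3^3831 mod 7663 = 12.
x_0 ∉ {1, 7662} and s = 1, so 3 is a Miller–Rabin witness and 7663 is composite.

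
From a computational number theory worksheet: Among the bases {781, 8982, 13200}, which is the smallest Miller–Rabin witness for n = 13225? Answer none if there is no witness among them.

n − 1 = 13224 = 2^3 · 1653, so s = 3 and d = 1653.
Base 781: x_0 = 781^1653 mod 13225 = 9291. x_0 is neither 1 nor 13224, so continue squaring. x_1 = 9291^2 mod 13225 = 3106. x_2 = 3106^2 mod 13225 = 6211. Reached i = s−1 = 2 without hitting −1: 781 is a Miller–Rabin witness and 13225 is composite.
Base 8982: x_0 = 8982^1653 mod 13225 = 6857. x_0 is neither 1 nor 13224, so continue squaring. x_1 = 6857^2 mod 13225 = 3574. x_2 = 3574^2 mod 13225 = 11351. Reached i = s−1 = 2 without hitting −1: 8982 is a Miller–Rabin witness and 13225 is composite.
Base 13200: x_0 = 13200^1653 mod 13225 = 7950. x_0 is neither 1 nor 13224, so continue squaring. x_1 = 7950^2 mod 13225 = 225. x_2 = 225^2 mod 13225 = 10950. Reached i = s−1 = 2 without hitting −1: 13200 is a Miller–Rabin witness and 13225 is composite.
The smallest witness among the given bases is 781.

781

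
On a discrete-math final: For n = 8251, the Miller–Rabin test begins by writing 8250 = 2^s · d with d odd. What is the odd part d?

4125

Halving: 8250 → 4125; 4125 is odd.
So 8250 = 2^1 · 4125.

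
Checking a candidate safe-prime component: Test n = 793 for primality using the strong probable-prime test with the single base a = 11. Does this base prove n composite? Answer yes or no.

no

n − 1 = 792 = 2^3 · 99, so s = 3 and d = 99.
Repeated squaring mod 793: 11^1 ≡ 11, 11^2 ≡ 121, 11^4 ≡ 367, 11^8 ≡ 672, 11^16 ≡ 367, 11^32 ≡ 672, 11^64 ≡ 367.
99 = 64 + 32 + 2 + 1, so 11^99 ≡ 367·672·121·11 ≡ 538 (mod 793).
x_0 = 11^99 mod 793 = 538.
x_0 is neither 1 nor 792, so continue squaring.
x_1 = 538^2 mod 793 = 792.
x_1 ≡ −1, so 11 is not a witness.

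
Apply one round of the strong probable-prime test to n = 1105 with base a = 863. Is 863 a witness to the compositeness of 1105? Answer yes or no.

no

n − 1 = 1104 = 2^4 · 69, so s = 4 and d = 69.
x_0 = 863^69 mod 1105 = 863.
x_0 is neither 1 nor 1104, so continue squaring.
x_1 = 863^2 mod 1105 = 1104.
x_1 ≡ −1, so 863 is not a witness.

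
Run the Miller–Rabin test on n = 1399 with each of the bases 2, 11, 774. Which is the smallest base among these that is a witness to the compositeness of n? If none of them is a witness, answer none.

none

n − 1 = 1398 = 2^1 · 699, so s = 1 and d = 699.
Base 2: x_0 = 2^699 mod 1399 = 1. x_0 = 1, so 2 is not a witness.
Base 11: x_0 = 11^699 mod 1399 = 1. x_0 = 1, so 11 is not a witness.
Base 774: x_0 = 774^699 mod 1399 = 1398. x_0 = 1398 ≡ −1, so 774 is not a witness.
No listed base is a witness for 1399.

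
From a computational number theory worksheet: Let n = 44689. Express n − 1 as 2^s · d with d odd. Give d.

2793

Halving: 44688 → 22344 → 11172 → 5586 → 2793; 2793 is odd.
So 44688 = 2^4 · 2793.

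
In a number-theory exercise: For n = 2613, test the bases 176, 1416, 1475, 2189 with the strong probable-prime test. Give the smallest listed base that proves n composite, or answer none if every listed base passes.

176

n − 1 = 2612 = 2^2 · 653, so s = 2 and d = 653.
Base 176: x_0 = 176^653 mod 2613 = 1727. x_0 is neither 1 nor 2612, so continue squaring. x_1 = 1727^2 mod 2613 = 1096. Reached i = s−1 = 1 without hitting −1: 176 is a Miller–Rabin witness and 2613 is composite.
Base 1416: x_0 = 1416^653 mod 2613 = 129. x_0 is neither 1 nor 2612, so continue squaring. x_1 = 129^2 mod 2613 = 963. Reached i = s−1 = 1 without hitting −1: 1416 is a Miller–Rabin witness and 2613 is composite.
Base 1475: x_0 = 1475^653 mod 2613 = 470. x_0 is neither 1 nor 2612, so continue squaring. x_1 = 470^2 mod 2613 = 1408. Reached i = s−1 = 1 without hitting −1: 1475 is a Miller–Rabin witness and 2613 is composite.
Base 2189: x_0 = 2189^653 mod 2613 = 512. x_0 is neither 1 nor 2612, so continue squaring. x_1 = 512^2 mod 2613 = 844. Reached i = s−1 = 1 without hitting −1: 2189 is a Miller–Rabin witness and 2613 is composite.
The smallest witness among the given bases is 176.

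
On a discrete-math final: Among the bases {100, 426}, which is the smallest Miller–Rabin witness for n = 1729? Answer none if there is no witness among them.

n − 1 = 1728 = 2^6 · 27, so s = 6 and d = 27.
Base 100: x_0 = 100^27 mod 1729 = 1. x_0 = 1, so 100 is not a witness.
Base 426: x_0 = 426^27 mod 1729 = 1728. x_0 = 1728 ≡ −1, so 426 is not a witness.
No listed base is a witness for 1729.

none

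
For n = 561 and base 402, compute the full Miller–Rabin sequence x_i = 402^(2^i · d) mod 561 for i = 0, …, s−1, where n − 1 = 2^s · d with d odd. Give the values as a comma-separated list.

549, 144, 540, 441

n − 1 = 560 = 2^4 · 35, so s = 4 and d = 35.
x_0 = 402^35 mod 561 = 549.
x_1 = 549^2 mod 561 = 144.
x_2 = 144^2 mod 561 = 540.
x_3 = 540^2 mod 561 = 441.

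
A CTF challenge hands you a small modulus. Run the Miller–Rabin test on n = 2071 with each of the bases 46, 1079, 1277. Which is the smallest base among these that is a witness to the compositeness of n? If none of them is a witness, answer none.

1079

n − 1 = 2070 = 2^1 · 1035, so s = 1 and d = 1035.
Base 46: x_0 = 46^1035 mod 2071 = 2070. x_0 = 2070 ≡ −1, so 46 is not a witness.
Base 1079: x_0 = 1079^1035 mod 2071 = 1158. x_0 ∉ {1, 2070} and s = 1, so 1079 is a Miller–Rabin witness and 2071 is composite.
Base 1277: x_0 = 1277^1035 mod 2071 = 590. x_0 ∉ {1, 2070} and s = 1, so 1277 is a Miller–Rabin witness and 2071 is composite.
The smallest witness among the given bases is 1079.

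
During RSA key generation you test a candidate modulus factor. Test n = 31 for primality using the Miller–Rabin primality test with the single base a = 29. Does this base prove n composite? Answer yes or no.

no

n − 1 = 30 = 2^1 · 15, so s = 1 and d = 15.
Repeated squaring mod 31: 29^1 ≡ 29, 29^2 ≡ 4, 29^4 ≡ 16, 29^8 ≡ 8.
15 = 8 + 4 + 2 + 1, so 29^15 ≡ 8·16·4·29 ≡ 30 (mod 31).
x_0 = 29^15 mod 31 = 30.
x_0 = 30 ≡ −1, so 29 is not a witness.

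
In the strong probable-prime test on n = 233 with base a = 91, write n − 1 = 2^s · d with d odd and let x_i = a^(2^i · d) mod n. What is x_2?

1

n − 1 = 232 = 2^3 · 29, so s = 3 and d = 29.
Repeated squaring mod 233: 91^1 ≡ 91, 91^2 ≡ 126, 91^4 ≡ 32, 91^8 ≡ 92, 91^16 ≡ 76.
29 = 16 + 8 + 4 + 1, so 91^29 ≡ 76·92·32·91 ≡ 232 (mod 233).
x_0 = 232.
x_1 = 232^2 mod 233 = 1.
x_2 = 1^2 mod 233 = 1.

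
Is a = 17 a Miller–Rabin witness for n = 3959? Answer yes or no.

n − 1 = 3958 = 2^1 · 1979, so s = 1 and d = 1979.
x_0 = 17^1979 mod 3959 = 135.
x_0 ∉ {1, 3958} and s = 1, so 17 is a Miller–Rabin witness and 3959 is composite.

yes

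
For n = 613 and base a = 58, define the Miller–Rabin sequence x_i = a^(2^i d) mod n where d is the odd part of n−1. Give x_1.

612

n − 1 = 612 = 2^2 · 153, so s = 2 and d = 153.
x_0 = 58^153 mod 613 = 35.
x_1 = 35^2 mod 613 = 612.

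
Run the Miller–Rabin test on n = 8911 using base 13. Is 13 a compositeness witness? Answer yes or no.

no

n − 1 = 8910 = 2^1 · 4455, so s = 1 and d = 4455.
x_0 = 13^4455 mod 8911 = 8910.
x_0 = 8910 ≡ −1, so 13 is not a witness.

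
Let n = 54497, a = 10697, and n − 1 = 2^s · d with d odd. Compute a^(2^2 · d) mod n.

1

n − 1 = 54496 = 2^5 · 1703, so s = 5 and d = 1703.
x_0 = 10697^1703 mod 54497 = 522.
x_1 = 522^2 mod 54497 = 54496.
x_2 = 54496^2 mod 54497 = 1.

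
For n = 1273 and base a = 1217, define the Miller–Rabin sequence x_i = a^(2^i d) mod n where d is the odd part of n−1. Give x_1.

1179

n − 1 = 1272 = 2^3 · 159, so s = 3 and d = 159.
By repeated squaring, 1217^159 ≡ 780 (mod 1273).
x_0 = 780.
x_1 = 780^2 mod 1273 = 1179.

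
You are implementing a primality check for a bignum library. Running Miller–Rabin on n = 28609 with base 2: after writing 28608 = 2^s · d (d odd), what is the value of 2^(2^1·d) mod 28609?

16206

n − 1 = 28608 = 2^6 · 447, so s = 6 and d = 447.
Repeated squaring mod 28609: 2^1 ≡ 2, 2^2 ≡ 4, 2^4 ≡ 16, 2^8 ≡ 256, 2^16 ≡ 8318, 2^32 ≡ 12562, 2^64 ≡ 25209, 2^128 ≡ 1964, 2^256 ≡ 23690.
447 = 256 + 128 + 32 + 16 + 8 + 4 + 2 + 1, so 2^447 ≡ 23690·1964·12562·8318·256·16·4·2 ≡ 17179 (mod 28609).
x_0 = 17179.
x_1 = 17179^2 mod 28609 = 16206.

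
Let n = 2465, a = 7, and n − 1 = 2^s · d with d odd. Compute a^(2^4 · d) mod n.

n − 1 = 2464 = 2^5 · 77, so s = 5 and d = 77.
x_0 = 7^77 mod 2465 = 2437.
x_1 = 2437^2 mod 2465 = 784.
x_2 = 784^2 mod 2465 = 871.
x_3 = 871^2 mod 2465 = 1886.
x_4 = 1886^2 mod 2465 = 1.

1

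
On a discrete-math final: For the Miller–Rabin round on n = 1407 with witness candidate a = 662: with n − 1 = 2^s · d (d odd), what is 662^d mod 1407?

n − 1 = 1406 = 2^1 · 703, so s = 1 and d = 703.
Repeated squaring mod 1407: 662^1 ≡ 662, 662^2 ≡ 667, 662^4 ≡ 277, 662^8 ≡ 751, 662^16 ≡ 1201, 662^32 ≡ 226, 662^64 ≡ 424, 662^128 ≡ 1087, 662^256 ≡ 1096, 662^512 ≡ 1045.
703 = 512 + 128 + 32 + 16 + 8 + 4 + 2 + 1, so 662^703 ≡ 1045·1087·226·1201·751·277·667·662 ≡ 494 (mod 1407).

494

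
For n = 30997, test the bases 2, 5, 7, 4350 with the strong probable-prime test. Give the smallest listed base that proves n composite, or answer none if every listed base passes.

2

n − 1 = 30996 = 2^2 · 7749, so s = 2 and d = 7749.
Base 2: x_0 = 2^7749 mod 30997 = 10901. x_0 is neither 1 nor 30996, so continue squaring. x_1 = 10901^2 mod 30997 = 20300. Reached i = s−1 = 1 without hitting −1: 2 is a Miller–Rabin witness and 30997 is composite.
Base 5: x_0 = 5^7749 mod 30997 = 12575. x_0 is neither 1 nor 30996, so continue squaring. x_1 = 12575^2 mod 30997 = 14928. Reached i = s−1 = 1 without hitting −1: 5 is a Miller–Rabin witness and 30997 is composite.
Base 7: x_0 = 7^7749 mod 30997 = 22415. x_0 is neither 1 nor 30996, so continue squaring. x_1 = 22415^2 mod 30997 = 1852. Reached i = s−1 = 1 without hitting −1: 7 is a Miller–Rabin witness and 30997 is composite.
Base 4350: x_0 = 4350^7749 mod 30997 = 28759. x_0 is neither 1 nor 30996, so continue squaring. x_1 = 28759^2 mod 30997 = 18127. Reached i = s−1 = 1 without hitting −1: 4350 is a Miller–Rabin witness and 30997 is composite.
The smallest witness among the given bases is 2.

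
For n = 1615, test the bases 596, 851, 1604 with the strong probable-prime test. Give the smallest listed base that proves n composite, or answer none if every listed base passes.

851

n − 1 = 1614 = 2^1 · 807, so s = 1 and d = 807.
Base 596: x_0 = 596^807 mod 1615 = 1. x_0 = 1, so 596 is not a witness.
Base 851: x_0 = 851^807 mod 1615 = 426. x_0 ∉ {1, 1614} and s = 1, so 851 is a Miller–Rabin witness and 1615 is composite.
Base 1604: x_0 = 1604^807 mod 1615 = 949. x_0 ∉ {1, 1614} and s = 1, so 1604 is a Miller–Rabin witness and 1615 is composite.
The smallest witness among the given bases is 851.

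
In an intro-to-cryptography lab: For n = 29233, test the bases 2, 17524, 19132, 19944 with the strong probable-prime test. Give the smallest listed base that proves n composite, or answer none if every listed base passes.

2

n − 1 = 29232 = 2^4 · 1827, so s = 4 and d = 1827.
Base 2: x_0 = 2^1827 mod 29233 = 2670. x_0 is neither 1 nor 29232, so continue squaring. x_1 = 2670^2 mod 29233 = 25281. x_2 = 25281^2 mod 29233 = 7882. x_3 = 7882^2 mod 29233 = 5799. Reached i = s−1 = 3 without hitting −1: 2 is a Miller–Rabin witness and 29233 is composite.
Base 17524: x_0 = 17524^1827 mod 29233 = 21020. x_0 is neither 1 nor 29232, so continue squaring. x_1 = 21020^2 mod 29233 = 12838. x_2 = 12838^2 mod 29233 = 27823. x_3 = 27823^2 mod 29233 = 256. Reached i = s−1 = 3 without hitting −1: 17524 is a Miller–Rabin witness and 29233 is composite.
Base 19132: x_0 = 19132^1827 mod 29233 = 18074. x_0 is neither 1 nor 29232, so continue squaring. x_1 = 18074^2 mod 29233 = 19934. x_2 = 19934^2 mod 29233 = 187. x_3 = 187^2 mod 29233 = 5736. Reached i = s−1 = 3 without hitting −1: 19132 is a Miller–Rabin witness and 29233 is composite.
Base 19944: x_0 = 19944^1827 mod 29233 = 16724. x_0 is neither 1 nor 29232, so continue squaring. x_1 = 16724^2 mod 29233 = 20065. x_2 = 20065^2 mod 29233 = 7349. x_3 = 7349^2 mod 29233 = 14450. Reached i = s−1 = 3 without hitting −1: 19944 is a Miller–Rabin witness and 29233 is composite.
The smallest witness among the given bases is 2.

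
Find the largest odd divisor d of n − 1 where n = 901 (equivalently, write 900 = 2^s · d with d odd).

Halving: 900 → 450 → 225; 225 is odd.
So 900 = 2^2 · 225.

225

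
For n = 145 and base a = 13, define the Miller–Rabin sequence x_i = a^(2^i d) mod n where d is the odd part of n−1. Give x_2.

n − 1 = 144 = 2^4 · 9, so s = 4 and d = 9.
By repeated squaring, 13^9 ≡ 63 (mod 145).
x_0 = 63.
x_1 = 63^2 mod 145 = 54.
x_2 = 54^2 mod 145 = 16.

16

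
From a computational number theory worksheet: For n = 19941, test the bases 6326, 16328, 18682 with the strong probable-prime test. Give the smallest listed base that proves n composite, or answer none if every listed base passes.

n − 1 = 19940 = 2^2 · 4985, so s = 2 and d = 4985.
Base 6326: x_0 = 6326^4985 mod 19941 = 7499. x_0 is neither 1 nor 19940, so continue squaring. x_1 = 7499^2 mod 19941 = 1381. Reached i = s−1 = 1 without hitting −1: 6326 is a Miller–Rabin witness and 19941 is composite.
Base 16328: x_0 = 16328^4985 mod 19941 = 824. x_0 is neither 1 nor 19940, so continue squaring. x_1 = 824^2 mod 19941 = 982. Reached i = s−1 = 1 without hitting −1: 16328 is a Miller–Rabin witness and 19941 is composite.
Base 18682: x_0 = 18682^4985 mod 19941 = 16642. x_0 is neither 1 nor 19940, so continue squaring. x_1 = 16642^2 mod 19941 = 15556. Reached i = s−1 = 1 without hitting −1: 18682 is a Miller–Rabin witness and 19941 is composite.
The smallest witness among the given bases is 6326.

6326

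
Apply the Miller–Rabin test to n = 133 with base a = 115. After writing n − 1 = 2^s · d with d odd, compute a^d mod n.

n − 1 = 132 = 2^2 · 33, so s = 2 and d = 33.
115^33 mod 133 = 20.

20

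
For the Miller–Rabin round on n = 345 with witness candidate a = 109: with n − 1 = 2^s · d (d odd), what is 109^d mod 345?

n − 1 = 344 = 2^3 · 43, so s = 3 and d = 43.
Repeated squaring mod 345: 109^1 ≡ 109, 109^2 ≡ 151, 109^4 ≡ 31, 109^8 ≡ 271, 109^16 ≡ 301, 109^32 ≡ 211.
43 = 32 + 8 + 2 + 1, so 109^43 ≡ 211·271·151·109 ≡ 19 (mod 345).

19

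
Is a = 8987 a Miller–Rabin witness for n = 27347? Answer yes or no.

yes

n − 1 = 27346 = 2^1 · 13673, so s = 1 and d = 13673.
By repeated squaring, 8987^13673 ≡ 18307 (mod 27347).
x_0 = 8987^13673 mod 27347 = 18307.
x_0 ∉ {1, 27346} and s = 1, so 8987 is a Miller–Rabin witness and 27347 is composite.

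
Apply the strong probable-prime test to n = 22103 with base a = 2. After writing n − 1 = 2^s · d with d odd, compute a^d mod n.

n − 1 = 22102 = 2^1 · 11051, so s = 1 and d = 11051.
Repeated squaring mod 22103: 2^1 ≡ 2, 2^2 ≡ 4, 2^4 ≡ 16, 2^8 ≡ 256, 2^16 ≡ 21330, 2^32 ≡ 748, 2^64 ≡ 6929, 2^128 ≡ 3325, 2^256 ≡ 4125, 2^512 ≡ 18418, 2^1024 ≡ 7983, 2^2048 ≡ 5340, 2^4096 ≡ 2730, 2^8192 ≡ 4189.
11051 = 8192 + 2048 + 512 + 256 + 32 + 8 + 2 + 1, so 2^11051 ≡ 4189·5340·18418·4125·748·256·4·2 ≡ 21702 (mod 22103).

21702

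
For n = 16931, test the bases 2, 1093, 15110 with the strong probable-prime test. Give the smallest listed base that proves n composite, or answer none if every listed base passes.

none

n − 1 = 16930 = 2^1 · 8465, so s = 1 and d = 8465.
Base 2: x_0 = 2^8465 mod 16931 = 16930. x_0 = 16930 ≡ −1, so 2 is not a witness.
Base 1093: x_0 = 1093^8465 mod 16931 = 16930. x_0 = 16930 ≡ −1, so 1093 is not a witness.
Base 15110: x_0 = 15110^8465 mod 16931 = 1. x_0 = 1, so 15110 is not a witness.
No listed base is a witness for 16931.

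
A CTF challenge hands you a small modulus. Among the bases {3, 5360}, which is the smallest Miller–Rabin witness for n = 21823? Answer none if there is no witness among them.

3

n − 1 = 21822 = 2^1 · 10911, so s = 1 and d = 10911.
Base 3: x_0 = 3^10911 mod 21823 = 10787. x_0 ∉ {1, 21822} and s = 1, so 3 is a Miller–Rabin witness and 21823 is composite.
Base 5360: x_0 = 5360^10911 mod 21823 = 4525. x_0 ∉ {1, 21822} and s = 1, so 5360 is a Miller–Rabin witness and 21823 is composite.
The smallest witness among the given bases is 3.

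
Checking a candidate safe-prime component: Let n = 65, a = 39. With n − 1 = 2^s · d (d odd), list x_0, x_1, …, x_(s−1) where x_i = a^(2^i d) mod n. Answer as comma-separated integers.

n − 1 = 64 = 2^6 · 1, so s = 6 and d = 1.
x_0 = 39^1 mod 65 = 39.
x_1 = 39^2 mod 65 = 26.
x_2 = 26^2 mod 65 = 26.
x_3 = 26^2 mod 65 = 26.
x_4 = 26^2 mod 65 = 26.
x_5 = 26^2 mod 65 = 26.

39, 26, 26, 26, 26, 26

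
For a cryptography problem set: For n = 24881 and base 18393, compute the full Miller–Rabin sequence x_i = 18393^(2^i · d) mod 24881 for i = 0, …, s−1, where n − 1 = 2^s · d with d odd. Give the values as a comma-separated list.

n − 1 = 24880 = 2^4 · 1555, so s = 4 and d = 1555.
x_0 = 18393^1555 mod 24881 = 12713.
x_1 = 12713^2 mod 24881 = 18274.
x_2 = 18274^2 mod 24881 = 11175.
x_3 = 11175^2 mod 24881 = 2886.

12713, 18274, 11175, 2886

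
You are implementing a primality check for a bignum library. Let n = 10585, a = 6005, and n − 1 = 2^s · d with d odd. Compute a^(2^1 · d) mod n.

n − 1 = 10584 = 2^3 · 1323, so s = 3 and d = 1323.
x_0 = 6005^1323 mod 10585 = 6305.
x_1 = 6305^2 mod 10585 = 6350.

6350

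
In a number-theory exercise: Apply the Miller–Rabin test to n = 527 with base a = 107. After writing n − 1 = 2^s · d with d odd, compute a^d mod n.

n − 1 = 526 = 2^1 · 263, so s = 1 and d = 263.
107^263 mod 527 = 452.

452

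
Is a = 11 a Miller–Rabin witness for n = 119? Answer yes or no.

yes

n − 1 = 118 = 2^1 · 59, so s = 1 and d = 59.
x_0 = 11^59 mod 119 = 114.
x_0 ∉ {1, 118} and s = 1, so 11 is a Miller–Rabin witness and 119 is composite.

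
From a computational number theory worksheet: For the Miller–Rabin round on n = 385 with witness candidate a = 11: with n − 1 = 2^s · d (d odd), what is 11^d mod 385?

n − 1 = 384 = 2^7 · 3, so s = 7 and d = 3.
11^3 mod 385 = 176.

176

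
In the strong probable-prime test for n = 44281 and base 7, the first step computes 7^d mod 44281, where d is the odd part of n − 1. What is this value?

n − 1 = 44280 = 2^3 · 5535, so s = 3 and d = 5535.
Repeated squaring mod 44281: 7^1 ≡ 7, 7^2 ≡ 49, 7^4 ≡ 2401, 7^8 ≡ 8271, 7^16 ≡ 39577, 7^32 ≡ 31397, 7^64 ≡ 32268, 7^128 ≡ 390, 7^256 ≡ 19257, 7^512 ≡ 22955, 7^1024 ≡ 32406, 7^2048 ≡ 24921, 7^4096 ≡ 15216.
5535 = 4096 + 1024 + 256 + 128 + 16 + 8 + 4 + 2 + 1, so 7^5535 ≡ 15216·32406·19257·390·39577·8271·2401·49·7 ≡ 29074 (mod 44281).

29074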